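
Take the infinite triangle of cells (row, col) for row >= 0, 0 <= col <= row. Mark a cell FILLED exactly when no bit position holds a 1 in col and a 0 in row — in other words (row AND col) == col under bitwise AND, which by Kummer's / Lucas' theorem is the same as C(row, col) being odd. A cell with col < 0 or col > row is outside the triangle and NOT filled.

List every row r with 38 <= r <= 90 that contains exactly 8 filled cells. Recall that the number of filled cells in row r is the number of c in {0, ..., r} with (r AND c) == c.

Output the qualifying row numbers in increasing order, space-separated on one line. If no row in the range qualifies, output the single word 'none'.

Row r has 2^popcount(r) filled cells, so we need popcount(r) = log2(8) = 3.
Scan r = 38..90 and keep those with exactly 3 one-bits:
r=38=100110 popcount=3 -> KEEP
r=39=100111 popcount=4 -> skip
r=40=101000 popcount=2 -> skip
r=41=101001 popcount=3 -> KEEP
r=42=101010 popcount=3 -> KEEP
r=43=101011 popcount=4 -> skip
r=44=101100 popcount=3 -> KEEP
r=45=101101 popcount=4 -> skip
r=46=101110 popcount=4 -> skip
r=47=101111 popcount=5 -> skip
r=48=110000 popcount=2 -> skip
r=49=110001 popcount=3 -> KEEP
r=50=110010 popcount=3 -> KEEP
r=51=110011 popcount=4 -> skip
r=52=110100 popcount=3 -> KEEP
r=53=110101 popcount=4 -> skip
r=54=110110 popcount=4 -> skip
r=55=110111 popcount=5 -> skip
r=56=111000 popcount=3 -> KEEP
r=57=111001 popcount=4 -> skip
r=58=111010 popcount=4 -> skip
r=59=111011 popcount=5 -> skip
r=60=111100 popcount=4 -> skip
r=61=111101 popcount=5 -> skip
r=62=111110 popcount=5 -> skip
r=63=111111 popcount=6 -> skip
r=64=1000000 popcount=1 -> skip
r=65=1000001 popcount=2 -> skip
r=66=1000010 popcount=2 -> skip
r=67=1000011 popcount=3 -> KEEP
r=68=1000100 popcount=2 -> skip
r=69=1000101 popcount=3 -> KEEP
r=70=1000110 popcount=3 -> KEEP
r=71=1000111 popcount=4 -> skip
r=72=1001000 popcount=2 -> skip
r=73=1001001 popcount=3 -> KEEP
r=74=1001010 popcount=3 -> KEEP
r=75=1001011 popcount=4 -> skip
r=76=1001100 popcount=3 -> KEEP
r=77=1001101 popcount=4 -> skip
r=78=1001110 popcount=4 -> skip
r=79=1001111 popcount=5 -> skip
r=80=1010000 popcount=2 -> skip
r=81=1010001 popcount=3 -> KEEP
r=82=1010010 popcount=3 -> KEEP
r=83=1010011 popcount=4 -> skip
r=84=1010100 popcount=3 -> KEEP
r=85=1010101 popcount=4 -> skip
r=86=1010110 popcount=4 -> skip
r=87=1010111 popcount=5 -> skip
r=88=1011000 popcount=3 -> KEEP
r=89=1011001 popcount=4 -> skip
r=90=1011010 popcount=4 -> skip
Kept rows: 38 41 42 44 49 50 52 56 67 69 70 73 74 76 81 82 84 88

Answer: 38 41 42 44 49 50 52 56 67 69 70 73 74 76 81 82 84 88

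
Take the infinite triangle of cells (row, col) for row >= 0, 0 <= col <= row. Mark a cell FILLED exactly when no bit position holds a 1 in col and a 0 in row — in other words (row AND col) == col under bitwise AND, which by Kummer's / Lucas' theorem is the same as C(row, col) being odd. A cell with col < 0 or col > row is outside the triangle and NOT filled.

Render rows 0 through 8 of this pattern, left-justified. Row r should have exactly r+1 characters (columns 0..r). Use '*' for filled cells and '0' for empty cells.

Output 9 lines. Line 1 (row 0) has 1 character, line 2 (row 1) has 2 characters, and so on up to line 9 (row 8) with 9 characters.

Answer: *
**
*0*
****
*000*
**00**
*0*0*0*
********
*0000000*

Derivation:
r0=0: *
r1=1: **
r2=10: *0*
r3=11: ****
r4=100: *000*
r5=101: **00**
r6=110: *0*0*0*
r7=111: ********
r8=1000: *0000000*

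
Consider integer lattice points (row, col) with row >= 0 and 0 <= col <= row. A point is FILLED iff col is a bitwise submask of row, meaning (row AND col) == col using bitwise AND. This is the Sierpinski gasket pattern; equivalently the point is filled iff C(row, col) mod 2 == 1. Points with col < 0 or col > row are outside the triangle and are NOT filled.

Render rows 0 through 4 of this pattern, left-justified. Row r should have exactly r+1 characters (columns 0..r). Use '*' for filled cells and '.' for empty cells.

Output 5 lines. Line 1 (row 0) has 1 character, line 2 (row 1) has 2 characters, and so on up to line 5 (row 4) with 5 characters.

Answer: *
**
*.*
****
*...*

Derivation:
r0=0: *
r1=1: **
r2=10: *.*
r3=11: ****
r4=100: *...*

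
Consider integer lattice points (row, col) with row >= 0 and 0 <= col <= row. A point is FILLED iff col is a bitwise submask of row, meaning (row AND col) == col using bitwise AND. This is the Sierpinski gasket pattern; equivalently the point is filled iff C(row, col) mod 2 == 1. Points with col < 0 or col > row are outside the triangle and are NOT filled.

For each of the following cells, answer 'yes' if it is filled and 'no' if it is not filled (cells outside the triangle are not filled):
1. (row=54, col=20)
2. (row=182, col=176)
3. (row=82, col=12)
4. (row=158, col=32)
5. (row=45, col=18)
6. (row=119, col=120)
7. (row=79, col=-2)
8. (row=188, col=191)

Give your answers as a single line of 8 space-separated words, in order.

(54,20): row=0b110110, col=0b10100, row AND col = 0b10100 = 20; 20 == 20 -> filled
(182,176): row=0b10110110, col=0b10110000, row AND col = 0b10110000 = 176; 176 == 176 -> filled
(82,12): row=0b1010010, col=0b1100, row AND col = 0b0 = 0; 0 != 12 -> empty
(158,32): row=0b10011110, col=0b100000, row AND col = 0b0 = 0; 0 != 32 -> empty
(45,18): row=0b101101, col=0b10010, row AND col = 0b0 = 0; 0 != 18 -> empty
(119,120): col outside [0, 119] -> not filled
(79,-2): col outside [0, 79] -> not filled
(188,191): col outside [0, 188] -> not filled

Answer: yes yes no no no no no no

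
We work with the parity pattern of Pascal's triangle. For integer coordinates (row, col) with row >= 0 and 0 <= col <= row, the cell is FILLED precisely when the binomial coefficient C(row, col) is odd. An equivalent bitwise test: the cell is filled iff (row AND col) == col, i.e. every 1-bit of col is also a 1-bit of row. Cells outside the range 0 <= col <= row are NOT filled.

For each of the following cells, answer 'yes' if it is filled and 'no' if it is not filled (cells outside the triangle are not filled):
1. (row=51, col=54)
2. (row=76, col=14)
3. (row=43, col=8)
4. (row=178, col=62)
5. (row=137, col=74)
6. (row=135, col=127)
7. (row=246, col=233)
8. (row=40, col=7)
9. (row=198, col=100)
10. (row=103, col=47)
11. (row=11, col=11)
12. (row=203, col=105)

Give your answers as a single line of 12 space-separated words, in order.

Answer: no no yes no no no no no no no yes no

Derivation:
(51,54): col outside [0, 51] -> not filled
(76,14): row=0b1001100, col=0b1110, row AND col = 0b1100 = 12; 12 != 14 -> empty
(43,8): row=0b101011, col=0b1000, row AND col = 0b1000 = 8; 8 == 8 -> filled
(178,62): row=0b10110010, col=0b111110, row AND col = 0b110010 = 50; 50 != 62 -> empty
(137,74): row=0b10001001, col=0b1001010, row AND col = 0b1000 = 8; 8 != 74 -> empty
(135,127): row=0b10000111, col=0b1111111, row AND col = 0b111 = 7; 7 != 127 -> empty
(246,233): row=0b11110110, col=0b11101001, row AND col = 0b11100000 = 224; 224 != 233 -> empty
(40,7): row=0b101000, col=0b111, row AND col = 0b0 = 0; 0 != 7 -> empty
(198,100): row=0b11000110, col=0b1100100, row AND col = 0b1000100 = 68; 68 != 100 -> empty
(103,47): row=0b1100111, col=0b101111, row AND col = 0b100111 = 39; 39 != 47 -> empty
(11,11): row=0b1011, col=0b1011, row AND col = 0b1011 = 11; 11 == 11 -> filled
(203,105): row=0b11001011, col=0b1101001, row AND col = 0b1001001 = 73; 73 != 105 -> empty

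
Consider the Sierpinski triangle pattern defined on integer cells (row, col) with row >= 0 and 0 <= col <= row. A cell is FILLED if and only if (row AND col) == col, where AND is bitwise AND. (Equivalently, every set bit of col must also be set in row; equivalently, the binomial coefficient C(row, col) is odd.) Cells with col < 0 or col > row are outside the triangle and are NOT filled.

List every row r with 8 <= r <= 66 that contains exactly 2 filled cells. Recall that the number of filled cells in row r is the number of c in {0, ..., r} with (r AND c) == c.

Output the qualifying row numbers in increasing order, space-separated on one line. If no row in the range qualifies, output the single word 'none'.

Answer: 8 16 32 64

Derivation:
Row r has 2^popcount(r) filled cells, so we need popcount(r) = log2(2) = 1.
Scan r = 8..66 and keep those with exactly 1 one-bits:
r=8=1000 popcount=1 -> KEEP
r=9=1001 popcount=2 -> skip
r=10=1010 popcount=2 -> skip
r=11=1011 popcount=3 -> skip
r=12=1100 popcount=2 -> skip
r=13=1101 popcount=3 -> skip
r=14=1110 popcount=3 -> skip
r=15=1111 popcount=4 -> skip
r=16=10000 popcount=1 -> KEEP
r=17=10001 popcount=2 -> skip
r=18=10010 popcount=2 -> skip
r=19=10011 popcount=3 -> skip
r=20=10100 popcount=2 -> skip
r=21=10101 popcount=3 -> skip
r=22=10110 popcount=3 -> skip
r=23=10111 popcount=4 -> skip
r=24=11000 popcount=2 -> skip
r=25=11001 popcount=3 -> skip
r=26=11010 popcount=3 -> skip
r=27=11011 popcount=4 -> skip
r=28=11100 popcount=3 -> skip
r=29=11101 popcount=4 -> skip
r=30=11110 popcount=4 -> skip
r=31=11111 popcount=5 -> skip
r=32=100000 popcount=1 -> KEEP
r=33=100001 popcount=2 -> skip
r=34=100010 popcount=2 -> skip
r=35=100011 popcount=3 -> skip
r=36=100100 popcount=2 -> skip
r=37=100101 popcount=3 -> skip
r=38=100110 popcount=3 -> skip
r=39=100111 popcount=4 -> skip
r=40=101000 popcount=2 -> skip
r=41=101001 popcount=3 -> skip
r=42=101010 popcount=3 -> skip
r=43=101011 popcount=4 -> skip
r=44=101100 popcount=3 -> skip
r=45=101101 popcount=4 -> skip
r=46=101110 popcount=4 -> skip
r=47=101111 popcount=5 -> skip
r=48=110000 popcount=2 -> skip
r=49=110001 popcount=3 -> skip
r=50=110010 popcount=3 -> skip
r=51=110011 popcount=4 -> skip
r=52=110100 popcount=3 -> skip
r=53=110101 popcount=4 -> skip
r=54=110110 popcount=4 -> skip
r=55=110111 popcount=5 -> skip
r=56=111000 popcount=3 -> skip
r=57=111001 popcount=4 -> skip
r=58=111010 popcount=4 -> skip
r=59=111011 popcount=5 -> skip
r=60=111100 popcount=4 -> skip
r=61=111101 popcount=5 -> skip
r=62=111110 popcount=5 -> skip
r=63=111111 popcount=6 -> skip
r=64=1000000 popcount=1 -> KEEP
r=65=1000001 popcount=2 -> skip
r=66=1000010 popcount=2 -> skip
Kept rows: 8 16 32 64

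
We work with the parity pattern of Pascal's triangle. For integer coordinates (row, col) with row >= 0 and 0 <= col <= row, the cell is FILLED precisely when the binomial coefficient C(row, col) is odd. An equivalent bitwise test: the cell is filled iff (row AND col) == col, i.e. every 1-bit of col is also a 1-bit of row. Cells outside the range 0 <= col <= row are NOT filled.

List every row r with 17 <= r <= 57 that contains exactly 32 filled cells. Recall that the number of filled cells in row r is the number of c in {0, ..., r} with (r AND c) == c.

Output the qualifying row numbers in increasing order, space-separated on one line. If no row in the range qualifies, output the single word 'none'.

Answer: 31 47 55

Derivation:
Row r has 2^popcount(r) filled cells, so we need popcount(r) = log2(32) = 5.
Scan r = 17..57 and keep those with exactly 5 one-bits:
r=17=10001 popcount=2 -> skip
r=18=10010 popcount=2 -> skip
r=19=10011 popcount=3 -> skip
r=20=10100 popcount=2 -> skip
r=21=10101 popcount=3 -> skip
r=22=10110 popcount=3 -> skip
r=23=10111 popcount=4 -> skip
r=24=11000 popcount=2 -> skip
r=25=11001 popcount=3 -> skip
r=26=11010 popcount=3 -> skip
r=27=11011 popcount=4 -> skip
r=28=11100 popcount=3 -> skip
r=29=11101 popcount=4 -> skip
r=30=11110 popcount=4 -> skip
r=31=11111 popcount=5 -> KEEP
r=32=100000 popcount=1 -> skip
r=33=100001 popcount=2 -> skip
r=34=100010 popcount=2 -> skip
r=35=100011 popcount=3 -> skip
r=36=100100 popcount=2 -> skip
r=37=100101 popcount=3 -> skip
r=38=100110 popcount=3 -> skip
r=39=100111 popcount=4 -> skip
r=40=101000 popcount=2 -> skip
r=41=101001 popcount=3 -> skip
r=42=101010 popcount=3 -> skip
r=43=101011 popcount=4 -> skip
r=44=101100 popcount=3 -> skip
r=45=101101 popcount=4 -> skip
r=46=101110 popcount=4 -> skip
r=47=101111 popcount=5 -> KEEP
r=48=110000 popcount=2 -> skip
r=49=110001 popcount=3 -> skip
r=50=110010 popcount=3 -> skip
r=51=110011 popcount=4 -> skip
r=52=110100 popcount=3 -> skip
r=53=110101 popcount=4 -> skip
r=54=110110 popcount=4 -> skip
r=55=110111 popcount=5 -> KEEP
r=56=111000 popcount=3 -> skip
r=57=111001 popcount=4 -> skip
Kept rows: 31 47 55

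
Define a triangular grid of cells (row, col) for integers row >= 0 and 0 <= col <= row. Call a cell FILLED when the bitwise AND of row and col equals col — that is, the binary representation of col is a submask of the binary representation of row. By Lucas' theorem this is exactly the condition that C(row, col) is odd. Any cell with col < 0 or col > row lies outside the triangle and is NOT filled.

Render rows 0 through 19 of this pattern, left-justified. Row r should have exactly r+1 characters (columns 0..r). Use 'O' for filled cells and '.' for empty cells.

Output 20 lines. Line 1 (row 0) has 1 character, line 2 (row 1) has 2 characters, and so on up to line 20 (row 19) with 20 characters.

r0=0: O
r1=1: OO
r2=10: O.O
r3=11: OOOO
r4=100: O...O
r5=101: OO..OO
r6=110: O.O.O.O
r7=111: OOOOOOOO
r8=1000: O.......O
r9=1001: OO......OO
r10=1010: O.O.....O.O
r11=1011: OOOO....OOOO
r12=1100: O...O...O...O
r13=1101: OO..OO..OO..OO
r14=1110: O.O.O.O.O.O.O.O
r15=1111: OOOOOOOOOOOOOOOO
r16=10000: O...............O
r17=10001: OO..............OO
r18=10010: O.O.............O.O
r19=10011: OOOO............OOOO

Answer: O
OO
O.O
OOOO
O...O
OO..OO
O.O.O.O
OOOOOOOO
O.......O
OO......OO
O.O.....O.O
OOOO....OOOO
O...O...O...O
OO..OO..OO..OO
O.O.O.O.O.O.O.O
OOOOOOOOOOOOOOOO
O...............O
OO..............OO
O.O.............O.O
OOOO............OOOO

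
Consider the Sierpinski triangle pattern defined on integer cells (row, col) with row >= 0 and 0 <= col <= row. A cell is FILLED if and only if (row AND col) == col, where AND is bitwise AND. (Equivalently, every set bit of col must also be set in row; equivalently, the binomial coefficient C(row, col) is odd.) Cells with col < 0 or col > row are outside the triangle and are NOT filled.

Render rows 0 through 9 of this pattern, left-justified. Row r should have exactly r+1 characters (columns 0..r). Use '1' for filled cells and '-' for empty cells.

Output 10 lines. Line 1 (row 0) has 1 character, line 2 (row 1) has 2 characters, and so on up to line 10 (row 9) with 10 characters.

r0=0: 1
r1=1: 11
r2=10: 1-1
r3=11: 1111
r4=100: 1---1
r5=101: 11--11
r6=110: 1-1-1-1
r7=111: 11111111
r8=1000: 1-------1
r9=1001: 11------11

Answer: 1
11
1-1
1111
1---1
11--11
1-1-1-1
11111111
1-------1
11------11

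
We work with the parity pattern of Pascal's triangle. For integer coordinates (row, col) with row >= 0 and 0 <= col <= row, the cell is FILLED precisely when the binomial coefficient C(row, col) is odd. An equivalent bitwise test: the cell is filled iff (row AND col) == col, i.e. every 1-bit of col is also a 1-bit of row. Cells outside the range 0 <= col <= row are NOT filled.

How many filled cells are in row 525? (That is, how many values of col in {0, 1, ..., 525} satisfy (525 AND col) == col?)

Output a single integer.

Answer: 16

Derivation:
525 in binary = 1000001101
popcount(525) = number of 1-bits in 1000001101 = 4
A col c satisfies (525 AND c) == c iff every set bit of c is also set in 525; each of the 4 set bits of 525 can independently be on or off in c.
count = 2^4 = 16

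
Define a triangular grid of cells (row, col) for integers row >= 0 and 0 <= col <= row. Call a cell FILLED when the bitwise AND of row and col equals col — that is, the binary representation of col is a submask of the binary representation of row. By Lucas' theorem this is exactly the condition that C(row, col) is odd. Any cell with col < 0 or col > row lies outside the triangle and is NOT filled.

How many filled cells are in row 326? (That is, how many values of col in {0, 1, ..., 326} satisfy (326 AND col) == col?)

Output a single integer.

Answer: 16

Derivation:
326 in binary = 101000110
popcount(326) = number of 1-bits in 101000110 = 4
A col c satisfies (326 AND c) == c iff every set bit of c is also set in 326; each of the 4 set bits of 326 can independently be on or off in c.
count = 2^4 = 16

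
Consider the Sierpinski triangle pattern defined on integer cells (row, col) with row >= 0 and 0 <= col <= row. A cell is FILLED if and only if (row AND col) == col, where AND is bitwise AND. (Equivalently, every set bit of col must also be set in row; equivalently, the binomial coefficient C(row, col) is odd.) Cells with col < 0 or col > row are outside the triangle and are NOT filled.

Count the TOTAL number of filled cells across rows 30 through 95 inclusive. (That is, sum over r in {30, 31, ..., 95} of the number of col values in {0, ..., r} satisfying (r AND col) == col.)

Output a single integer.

Answer: 1020

Derivation:
r30=11110 pc4: +16 =16
r31=11111 pc5: +32 =48
r32=100000 pc1: +2 =50
r33=100001 pc2: +4 =54
r34=100010 pc2: +4 =58
r35=100011 pc3: +8 =66
r36=100100 pc2: +4 =70
r37=100101 pc3: +8 =78
r38=100110 pc3: +8 =86
r39=100111 pc4: +16 =102
r40=101000 pc2: +4 =106
r41=101001 pc3: +8 =114
r42=101010 pc3: +8 =122
r43=101011 pc4: +16 =138
r44=101100 pc3: +8 =146
r45=101101 pc4: +16 =162
r46=101110 pc4: +16 =178
r47=101111 pc5: +32 =210
r48=110000 pc2: +4 =214
r49=110001 pc3: +8 =222
r50=110010 pc3: +8 =230
r51=110011 pc4: +16 =246
r52=110100 pc3: +8 =254
r53=110101 pc4: +16 =270
r54=110110 pc4: +16 =286
r55=110111 pc5: +32 =318
r56=111000 pc3: +8 =326
r57=111001 pc4: +16 =342
r58=111010 pc4: +16 =358
r59=111011 pc5: +32 =390
r60=111100 pc4: +16 =406
r61=111101 pc5: +32 =438
r62=111110 pc5: +32 =470
r63=111111 pc6: +64 =534
r64=1000000 pc1: +2 =536
r65=1000001 pc2: +4 =540
r66=1000010 pc2: +4 =544
r67=1000011 pc3: +8 =552
r68=1000100 pc2: +4 =556
r69=1000101 pc3: +8 =564
r70=1000110 pc3: +8 =572
r71=1000111 pc4: +16 =588
r72=1001000 pc2: +4 =592
r73=1001001 pc3: +8 =600
r74=1001010 pc3: +8 =608
r75=1001011 pc4: +16 =624
r76=1001100 pc3: +8 =632
r77=1001101 pc4: +16 =648
r78=1001110 pc4: +16 =664
r79=1001111 pc5: +32 =696
r80=1010000 pc2: +4 =700
r81=1010001 pc3: +8 =708
r82=1010010 pc3: +8 =716
r83=1010011 pc4: +16 =732
r84=1010100 pc3: +8 =740
r85=1010101 pc4: +16 =756
r86=1010110 pc4: +16 =772
r87=1010111 pc5: +32 =804
r88=1011000 pc3: +8 =812
r89=1011001 pc4: +16 =828
r90=1011010 pc4: +16 =844
r91=1011011 pc5: +32 =876
r92=1011100 pc4: +16 =892
r93=1011101 pc5: +32 =924
r94=1011110 pc5: +32 =956
r95=1011111 pc6: +64 =1020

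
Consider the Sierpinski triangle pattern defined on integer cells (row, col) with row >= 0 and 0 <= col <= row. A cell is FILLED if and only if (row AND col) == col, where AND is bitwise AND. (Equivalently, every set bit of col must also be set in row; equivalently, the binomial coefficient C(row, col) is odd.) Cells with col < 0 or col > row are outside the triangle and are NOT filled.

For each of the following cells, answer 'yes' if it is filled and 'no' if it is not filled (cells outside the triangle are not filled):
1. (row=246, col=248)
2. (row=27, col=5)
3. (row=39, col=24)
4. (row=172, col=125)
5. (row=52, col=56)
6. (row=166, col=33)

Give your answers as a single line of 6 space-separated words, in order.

Answer: no no no no no no

Derivation:
(246,248): col outside [0, 246] -> not filled
(27,5): row=0b11011, col=0b101, row AND col = 0b1 = 1; 1 != 5 -> empty
(39,24): row=0b100111, col=0b11000, row AND col = 0b0 = 0; 0 != 24 -> empty
(172,125): row=0b10101100, col=0b1111101, row AND col = 0b101100 = 44; 44 != 125 -> empty
(52,56): col outside [0, 52] -> not filled
(166,33): row=0b10100110, col=0b100001, row AND col = 0b100000 = 32; 32 != 33 -> empty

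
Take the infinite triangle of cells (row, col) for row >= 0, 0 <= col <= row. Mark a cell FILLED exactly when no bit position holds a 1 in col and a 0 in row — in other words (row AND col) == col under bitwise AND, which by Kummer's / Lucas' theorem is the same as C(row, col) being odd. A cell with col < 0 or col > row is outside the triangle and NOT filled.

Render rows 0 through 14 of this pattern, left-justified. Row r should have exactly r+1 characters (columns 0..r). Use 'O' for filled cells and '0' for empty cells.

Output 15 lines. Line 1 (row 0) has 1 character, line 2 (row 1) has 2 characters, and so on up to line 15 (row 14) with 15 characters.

r0=0: O
r1=1: OO
r2=10: O0O
r3=11: OOOO
r4=100: O000O
r5=101: OO00OO
r6=110: O0O0O0O
r7=111: OOOOOOOO
r8=1000: O0000000O
r9=1001: OO000000OO
r10=1010: O0O00000O0O
r11=1011: OOOO0000OOOO
r12=1100: O000O000O000O
r13=1101: OO00OO00OO00OO
r14=1110: O0O0O0O0O0O0O0O

Answer: O
OO
O0O
OOOO
O000O
OO00OO
O0O0O0O
OOOOOOOO
O0000000O
OO000000OO
O0O00000O0O
OOOO0000OOOO
O000O000O000O
OO00OO00OO00OO
O0O0O0O0O0O0O0O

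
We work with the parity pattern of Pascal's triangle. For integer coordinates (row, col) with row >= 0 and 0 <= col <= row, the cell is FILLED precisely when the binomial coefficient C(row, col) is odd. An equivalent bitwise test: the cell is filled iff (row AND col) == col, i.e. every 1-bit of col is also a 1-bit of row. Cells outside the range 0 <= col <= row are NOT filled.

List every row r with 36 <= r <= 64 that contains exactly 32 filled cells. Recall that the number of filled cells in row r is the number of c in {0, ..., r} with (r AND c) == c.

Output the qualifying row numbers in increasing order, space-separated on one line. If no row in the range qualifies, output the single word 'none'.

Row r has 2^popcount(r) filled cells, so we need popcount(r) = log2(32) = 5.
Scan r = 36..64 and keep those with exactly 5 one-bits:
r=36=100100 popcount=2 -> skip
r=37=100101 popcount=3 -> skip
r=38=100110 popcount=3 -> skip
r=39=100111 popcount=4 -> skip
r=40=101000 popcount=2 -> skip
r=41=101001 popcount=3 -> skip
r=42=101010 popcount=3 -> skip
r=43=101011 popcount=4 -> skip
r=44=101100 popcount=3 -> skip
r=45=101101 popcount=4 -> skip
r=46=101110 popcount=4 -> skip
r=47=101111 popcount=5 -> KEEP
r=48=110000 popcount=2 -> skip
r=49=110001 popcount=3 -> skip
r=50=110010 popcount=3 -> skip
r=51=110011 popcount=4 -> skip
r=52=110100 popcount=3 -> skip
r=53=110101 popcount=4 -> skip
r=54=110110 popcount=4 -> skip
r=55=110111 popcount=5 -> KEEP
r=56=111000 popcount=3 -> skip
r=57=111001 popcount=4 -> skip
r=58=111010 popcount=4 -> skip
r=59=111011 popcount=5 -> KEEP
r=60=111100 popcount=4 -> skip
r=61=111101 popcount=5 -> KEEP
r=62=111110 popcount=5 -> KEEP
r=63=111111 popcount=6 -> skip
r=64=1000000 popcount=1 -> skip
Kept rows: 47 55 59 61 62

Answer: 47 55 59 61 62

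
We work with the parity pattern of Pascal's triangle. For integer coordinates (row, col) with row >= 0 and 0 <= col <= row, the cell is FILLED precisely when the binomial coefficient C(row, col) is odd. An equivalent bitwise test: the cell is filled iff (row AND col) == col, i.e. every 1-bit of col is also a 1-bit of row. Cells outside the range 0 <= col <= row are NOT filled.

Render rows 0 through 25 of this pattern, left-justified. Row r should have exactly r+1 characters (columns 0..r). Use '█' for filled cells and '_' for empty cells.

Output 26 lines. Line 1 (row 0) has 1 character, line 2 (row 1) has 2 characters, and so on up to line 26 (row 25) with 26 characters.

Answer: █
██
█_█
████
█___█
██__██
█_█_█_█
████████
█_______█
██______██
█_█_____█_█
████____████
█___█___█___█
██__██__██__██
█_█_█_█_█_█_█_█
████████████████
█_______________█
██______________██
█_█_____________█_█
████____________████
█___█___________█___█
██__██__________██__██
█_█_█_█_________█_█_█_█
████████________████████
█_______█_______█_______█
██______██______██______██

Derivation:
r0=0: █
r1=1: ██
r2=10: █_█
r3=11: ████
r4=100: █___█
r5=101: ██__██
r6=110: █_█_█_█
r7=111: ████████
r8=1000: █_______█
r9=1001: ██______██
r10=1010: █_█_____█_█
r11=1011: ████____████
r12=1100: █___█___█___█
r13=1101: ██__██__██__██
r14=1110: █_█_█_█_█_█_█_█
r15=1111: ████████████████
r16=10000: █_______________█
r17=10001: ██______________██
r18=10010: █_█_____________█_█
r19=10011: ████____________████
r20=10100: █___█___________█___█
r21=10101: ██__██__________██__██
r22=10110: █_█_█_█_________█_█_█_█
r23=10111: ████████________████████
r24=11000: █_______█_______█_______█
r25=11001: ██______██______██______██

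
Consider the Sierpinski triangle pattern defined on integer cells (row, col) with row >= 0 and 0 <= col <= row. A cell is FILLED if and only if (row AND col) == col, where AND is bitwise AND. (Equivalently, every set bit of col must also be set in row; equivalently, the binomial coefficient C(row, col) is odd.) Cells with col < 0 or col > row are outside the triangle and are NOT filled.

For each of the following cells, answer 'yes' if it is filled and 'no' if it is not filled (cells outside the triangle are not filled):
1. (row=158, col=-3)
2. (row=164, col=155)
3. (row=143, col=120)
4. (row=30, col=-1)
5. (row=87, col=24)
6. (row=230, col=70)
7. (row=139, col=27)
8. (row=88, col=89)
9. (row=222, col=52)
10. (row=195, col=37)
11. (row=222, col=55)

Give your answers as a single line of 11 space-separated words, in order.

Answer: no no no no no yes no no no no no

Derivation:
(158,-3): col outside [0, 158] -> not filled
(164,155): row=0b10100100, col=0b10011011, row AND col = 0b10000000 = 128; 128 != 155 -> empty
(143,120): row=0b10001111, col=0b1111000, row AND col = 0b1000 = 8; 8 != 120 -> empty
(30,-1): col outside [0, 30] -> not filled
(87,24): row=0b1010111, col=0b11000, row AND col = 0b10000 = 16; 16 != 24 -> empty
(230,70): row=0b11100110, col=0b1000110, row AND col = 0b1000110 = 70; 70 == 70 -> filled
(139,27): row=0b10001011, col=0b11011, row AND col = 0b1011 = 11; 11 != 27 -> empty
(88,89): col outside [0, 88] -> not filled
(222,52): row=0b11011110, col=0b110100, row AND col = 0b10100 = 20; 20 != 52 -> empty
(195,37): row=0b11000011, col=0b100101, row AND col = 0b1 = 1; 1 != 37 -> empty
(222,55): row=0b11011110, col=0b110111, row AND col = 0b10110 = 22; 22 != 55 -> empty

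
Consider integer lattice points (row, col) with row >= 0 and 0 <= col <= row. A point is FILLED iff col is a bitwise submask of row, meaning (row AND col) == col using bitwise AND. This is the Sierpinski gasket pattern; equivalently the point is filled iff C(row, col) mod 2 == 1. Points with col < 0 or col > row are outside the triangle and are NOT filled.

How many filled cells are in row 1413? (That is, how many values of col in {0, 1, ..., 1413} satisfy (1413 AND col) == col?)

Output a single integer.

1413 in binary = 10110000101
popcount(1413) = number of 1-bits in 10110000101 = 5
A col c satisfies (1413 AND c) == c iff every set bit of c is also set in 1413; each of the 5 set bits of 1413 can independently be on or off in c.
count = 2^5 = 32

Answer: 32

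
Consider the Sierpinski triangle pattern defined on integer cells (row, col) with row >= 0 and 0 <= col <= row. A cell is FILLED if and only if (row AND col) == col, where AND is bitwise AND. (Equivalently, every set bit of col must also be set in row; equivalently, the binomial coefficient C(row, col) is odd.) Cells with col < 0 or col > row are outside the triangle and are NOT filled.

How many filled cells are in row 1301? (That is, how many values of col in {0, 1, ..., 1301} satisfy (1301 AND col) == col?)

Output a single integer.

Answer: 32

Derivation:
1301 in binary = 10100010101
popcount(1301) = number of 1-bits in 10100010101 = 5
A col c satisfies (1301 AND c) == c iff every set bit of c is also set in 1301; each of the 5 set bits of 1301 can independently be on or off in c.
count = 2^5 = 32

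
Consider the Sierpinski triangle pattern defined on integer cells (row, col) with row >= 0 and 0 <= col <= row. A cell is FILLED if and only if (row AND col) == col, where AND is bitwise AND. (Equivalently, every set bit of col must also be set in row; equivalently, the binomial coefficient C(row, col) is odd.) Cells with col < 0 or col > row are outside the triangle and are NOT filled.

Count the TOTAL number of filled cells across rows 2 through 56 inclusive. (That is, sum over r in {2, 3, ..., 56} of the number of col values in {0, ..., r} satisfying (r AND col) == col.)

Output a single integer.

r2=10 pc1: +2 =2
r3=11 pc2: +4 =6
r4=100 pc1: +2 =8
r5=101 pc2: +4 =12
r6=110 pc2: +4 =16
r7=111 pc3: +8 =24
r8=1000 pc1: +2 =26
r9=1001 pc2: +4 =30
r10=1010 pc2: +4 =34
r11=1011 pc3: +8 =42
r12=1100 pc2: +4 =46
r13=1101 pc3: +8 =54
r14=1110 pc3: +8 =62
r15=1111 pc4: +16 =78
r16=10000 pc1: +2 =80
r17=10001 pc2: +4 =84
r18=10010 pc2: +4 =88
r19=10011 pc3: +8 =96
r20=10100 pc2: +4 =100
r21=10101 pc3: +8 =108
r22=10110 pc3: +8 =116
r23=10111 pc4: +16 =132
r24=11000 pc2: +4 =136
r25=11001 pc3: +8 =144
r26=11010 pc3: +8 =152
r27=11011 pc4: +16 =168
r28=11100 pc3: +8 =176
r29=11101 pc4: +16 =192
r30=11110 pc4: +16 =208
r31=11111 pc5: +32 =240
r32=100000 pc1: +2 =242
r33=100001 pc2: +4 =246
r34=100010 pc2: +4 =250
r35=100011 pc3: +8 =258
r36=100100 pc2: +4 =262
r37=100101 pc3: +8 =270
r38=100110 pc3: +8 =278
r39=100111 pc4: +16 =294
r40=101000 pc2: +4 =298
r41=101001 pc3: +8 =306
r42=101010 pc3: +8 =314
r43=101011 pc4: +16 =330
r44=101100 pc3: +8 =338
r45=101101 pc4: +16 =354
r46=101110 pc4: +16 =370
r47=101111 pc5: +32 =402
r48=110000 pc2: +4 =406
r49=110001 pc3: +8 =414
r50=110010 pc3: +8 =422
r51=110011 pc4: +16 =438
r52=110100 pc3: +8 =446
r53=110101 pc4: +16 =462
r54=110110 pc4: +16 =478
r55=110111 pc5: +32 =510
r56=111000 pc3: +8 =518

Answer: 518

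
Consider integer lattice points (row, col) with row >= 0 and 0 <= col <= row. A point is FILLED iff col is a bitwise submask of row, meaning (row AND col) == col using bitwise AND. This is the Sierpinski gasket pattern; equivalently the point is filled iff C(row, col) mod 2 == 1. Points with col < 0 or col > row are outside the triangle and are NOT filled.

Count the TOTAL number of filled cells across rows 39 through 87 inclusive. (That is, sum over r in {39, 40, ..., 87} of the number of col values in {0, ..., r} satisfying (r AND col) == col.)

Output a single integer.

Answer: 718

Derivation:
r39=100111 pc4: +16 =16
r40=101000 pc2: +4 =20
r41=101001 pc3: +8 =28
r42=101010 pc3: +8 =36
r43=101011 pc4: +16 =52
r44=101100 pc3: +8 =60
r45=101101 pc4: +16 =76
r46=101110 pc4: +16 =92
r47=101111 pc5: +32 =124
r48=110000 pc2: +4 =128
r49=110001 pc3: +8 =136
r50=110010 pc3: +8 =144
r51=110011 pc4: +16 =160
r52=110100 pc3: +8 =168
r53=110101 pc4: +16 =184
r54=110110 pc4: +16 =200
r55=110111 pc5: +32 =232
r56=111000 pc3: +8 =240
r57=111001 pc4: +16 =256
r58=111010 pc4: +16 =272
r59=111011 pc5: +32 =304
r60=111100 pc4: +16 =320
r61=111101 pc5: +32 =352
r62=111110 pc5: +32 =384
r63=111111 pc6: +64 =448
r64=1000000 pc1: +2 =450
r65=1000001 pc2: +4 =454
r66=1000010 pc2: +4 =458
r67=1000011 pc3: +8 =466
r68=1000100 pc2: +4 =470
r69=1000101 pc3: +8 =478
r70=1000110 pc3: +8 =486
r71=1000111 pc4: +16 =502
r72=1001000 pc2: +4 =506
r73=1001001 pc3: +8 =514
r74=1001010 pc3: +8 =522
r75=1001011 pc4: +16 =538
r76=1001100 pc3: +8 =546
r77=1001101 pc4: +16 =562
r78=1001110 pc4: +16 =578
r79=1001111 pc5: +32 =610
r80=1010000 pc2: +4 =614
r81=1010001 pc3: +8 =622
r82=1010010 pc3: +8 =630
r83=1010011 pc4: +16 =646
r84=1010100 pc3: +8 =654
r85=1010101 pc4: +16 =670
r86=1010110 pc4: +16 =686
r87=1010111 pc5: +32 =718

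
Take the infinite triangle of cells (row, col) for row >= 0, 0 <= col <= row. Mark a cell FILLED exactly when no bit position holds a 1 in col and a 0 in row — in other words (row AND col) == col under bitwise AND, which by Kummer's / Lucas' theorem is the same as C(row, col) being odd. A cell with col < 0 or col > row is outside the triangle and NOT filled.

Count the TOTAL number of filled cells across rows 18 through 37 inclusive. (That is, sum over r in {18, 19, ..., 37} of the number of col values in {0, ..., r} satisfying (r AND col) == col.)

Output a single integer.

Answer: 186

Derivation:
r18=10010 pc2: +4 =4
r19=10011 pc3: +8 =12
r20=10100 pc2: +4 =16
r21=10101 pc3: +8 =24
r22=10110 pc3: +8 =32
r23=10111 pc4: +16 =48
r24=11000 pc2: +4 =52
r25=11001 pc3: +8 =60
r26=11010 pc3: +8 =68
r27=11011 pc4: +16 =84
r28=11100 pc3: +8 =92
r29=11101 pc4: +16 =108
r30=11110 pc4: +16 =124
r31=11111 pc5: +32 =156
r32=100000 pc1: +2 =158
r33=100001 pc2: +4 =162
r34=100010 pc2: +4 =166
r35=100011 pc3: +8 =174
r36=100100 pc2: +4 =178
r37=100101 pc3: +8 =186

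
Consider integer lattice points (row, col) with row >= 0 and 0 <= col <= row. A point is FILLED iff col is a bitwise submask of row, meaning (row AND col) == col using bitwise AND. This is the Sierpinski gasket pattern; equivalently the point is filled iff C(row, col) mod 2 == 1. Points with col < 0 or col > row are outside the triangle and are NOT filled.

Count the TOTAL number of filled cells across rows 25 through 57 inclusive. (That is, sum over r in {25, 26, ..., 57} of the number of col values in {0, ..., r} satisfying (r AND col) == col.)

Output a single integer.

r25=11001 pc3: +8 =8
r26=11010 pc3: +8 =16
r27=11011 pc4: +16 =32
r28=11100 pc3: +8 =40
r29=11101 pc4: +16 =56
r30=11110 pc4: +16 =72
r31=11111 pc5: +32 =104
r32=100000 pc1: +2 =106
r33=100001 pc2: +4 =110
r34=100010 pc2: +4 =114
r35=100011 pc3: +8 =122
r36=100100 pc2: +4 =126
r37=100101 pc3: +8 =134
r38=100110 pc3: +8 =142
r39=100111 pc4: +16 =158
r40=101000 pc2: +4 =162
r41=101001 pc3: +8 =170
r42=101010 pc3: +8 =178
r43=101011 pc4: +16 =194
r44=101100 pc3: +8 =202
r45=101101 pc4: +16 =218
r46=101110 pc4: +16 =234
r47=101111 pc5: +32 =266
r48=110000 pc2: +4 =270
r49=110001 pc3: +8 =278
r50=110010 pc3: +8 =286
r51=110011 pc4: +16 =302
r52=110100 pc3: +8 =310
r53=110101 pc4: +16 =326
r54=110110 pc4: +16 =342
r55=110111 pc5: +32 =374
r56=111000 pc3: +8 =382
r57=111001 pc4: +16 =398

Answer: 398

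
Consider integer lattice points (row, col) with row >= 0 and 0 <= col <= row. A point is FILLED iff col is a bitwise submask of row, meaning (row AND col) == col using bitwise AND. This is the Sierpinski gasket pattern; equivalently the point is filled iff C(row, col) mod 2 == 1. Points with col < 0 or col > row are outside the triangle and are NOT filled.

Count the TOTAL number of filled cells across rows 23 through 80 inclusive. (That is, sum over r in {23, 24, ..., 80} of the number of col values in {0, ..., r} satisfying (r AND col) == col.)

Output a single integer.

Answer: 776

Derivation:
r23=10111 pc4: +16 =16
r24=11000 pc2: +4 =20
r25=11001 pc3: +8 =28
r26=11010 pc3: +8 =36
r27=11011 pc4: +16 =52
r28=11100 pc3: +8 =60
r29=11101 pc4: +16 =76
r30=11110 pc4: +16 =92
r31=11111 pc5: +32 =124
r32=100000 pc1: +2 =126
r33=100001 pc2: +4 =130
r34=100010 pc2: +4 =134
r35=100011 pc3: +8 =142
r36=100100 pc2: +4 =146
r37=100101 pc3: +8 =154
r38=100110 pc3: +8 =162
r39=100111 pc4: +16 =178
r40=101000 pc2: +4 =182
r41=101001 pc3: +8 =190
r42=101010 pc3: +8 =198
r43=101011 pc4: +16 =214
r44=101100 pc3: +8 =222
r45=101101 pc4: +16 =238
r46=101110 pc4: +16 =254
r47=101111 pc5: +32 =286
r48=110000 pc2: +4 =290
r49=110001 pc3: +8 =298
r50=110010 pc3: +8 =306
r51=110011 pc4: +16 =322
r52=110100 pc3: +8 =330
r53=110101 pc4: +16 =346
r54=110110 pc4: +16 =362
r55=110111 pc5: +32 =394
r56=111000 pc3: +8 =402
r57=111001 pc4: +16 =418
r58=111010 pc4: +16 =434
r59=111011 pc5: +32 =466
r60=111100 pc4: +16 =482
r61=111101 pc5: +32 =514
r62=111110 pc5: +32 =546
r63=111111 pc6: +64 =610
r64=1000000 pc1: +2 =612
r65=1000001 pc2: +4 =616
r66=1000010 pc2: +4 =620
r67=1000011 pc3: +8 =628
r68=1000100 pc2: +4 =632
r69=1000101 pc3: +8 =640
r70=1000110 pc3: +8 =648
r71=1000111 pc4: +16 =664
r72=1001000 pc2: +4 =668
r73=1001001 pc3: +8 =676
r74=1001010 pc3: +8 =684
r75=1001011 pc4: +16 =700
r76=1001100 pc3: +8 =708
r77=1001101 pc4: +16 =724
r78=1001110 pc4: +16 =740
r79=1001111 pc5: +32 =772
r80=1010000 pc2: +4 =776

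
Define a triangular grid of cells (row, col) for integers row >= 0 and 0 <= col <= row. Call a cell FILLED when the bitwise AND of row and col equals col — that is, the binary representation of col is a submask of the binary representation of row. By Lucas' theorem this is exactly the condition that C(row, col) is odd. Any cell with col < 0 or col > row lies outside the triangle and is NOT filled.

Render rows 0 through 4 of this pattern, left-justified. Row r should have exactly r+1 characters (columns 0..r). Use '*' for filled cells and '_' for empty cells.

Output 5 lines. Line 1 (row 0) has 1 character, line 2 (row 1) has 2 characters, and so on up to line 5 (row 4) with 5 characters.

r0=0: *
r1=1: **
r2=10: *_*
r3=11: ****
r4=100: *___*

Answer: *
**
*_*
****
*___*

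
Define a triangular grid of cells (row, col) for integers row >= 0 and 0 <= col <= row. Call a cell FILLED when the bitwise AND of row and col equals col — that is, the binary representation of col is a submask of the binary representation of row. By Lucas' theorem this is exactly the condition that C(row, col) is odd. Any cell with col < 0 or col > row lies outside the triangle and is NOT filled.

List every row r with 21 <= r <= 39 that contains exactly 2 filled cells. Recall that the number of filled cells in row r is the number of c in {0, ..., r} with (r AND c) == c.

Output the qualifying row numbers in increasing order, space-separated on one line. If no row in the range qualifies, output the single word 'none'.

Answer: 32

Derivation:
Row r has 2^popcount(r) filled cells, so we need popcount(r) = log2(2) = 1.
Scan r = 21..39 and keep those with exactly 1 one-bits:
r=21=10101 popcount=3 -> skip
r=22=10110 popcount=3 -> skip
r=23=10111 popcount=4 -> skip
r=24=11000 popcount=2 -> skip
r=25=11001 popcount=3 -> skip
r=26=11010 popcount=3 -> skip
r=27=11011 popcount=4 -> skip
r=28=11100 popcount=3 -> skip
r=29=11101 popcount=4 -> skip
r=30=11110 popcount=4 -> skip
r=31=11111 popcount=5 -> skip
r=32=100000 popcount=1 -> KEEP
r=33=100001 popcount=2 -> skip
r=34=100010 popcount=2 -> skip
r=35=100011 popcount=3 -> skip
r=36=100100 popcount=2 -> skip
r=37=100101 popcount=3 -> skip
r=38=100110 popcount=3 -> skip
r=39=100111 popcount=4 -> skip
Kept rows: 32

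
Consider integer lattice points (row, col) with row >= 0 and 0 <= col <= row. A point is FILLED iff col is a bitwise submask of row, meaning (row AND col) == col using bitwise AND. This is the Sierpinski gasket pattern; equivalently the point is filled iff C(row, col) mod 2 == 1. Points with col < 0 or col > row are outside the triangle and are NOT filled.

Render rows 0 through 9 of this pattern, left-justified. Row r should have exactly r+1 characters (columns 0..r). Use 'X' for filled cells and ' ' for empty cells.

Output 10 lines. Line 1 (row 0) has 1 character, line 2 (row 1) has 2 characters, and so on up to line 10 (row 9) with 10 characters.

Answer: X
XX
X X
XXXX
X   X
XX  XX
X X X X
XXXXXXXX
X       X
XX      XX

Derivation:
r0=0: X
r1=1: XX
r2=10: X X
r3=11: XXXX
r4=100: X   X
r5=101: XX  XX
r6=110: X X X X
r7=111: XXXXXXXX
r8=1000: X       X
r9=1001: XX      XX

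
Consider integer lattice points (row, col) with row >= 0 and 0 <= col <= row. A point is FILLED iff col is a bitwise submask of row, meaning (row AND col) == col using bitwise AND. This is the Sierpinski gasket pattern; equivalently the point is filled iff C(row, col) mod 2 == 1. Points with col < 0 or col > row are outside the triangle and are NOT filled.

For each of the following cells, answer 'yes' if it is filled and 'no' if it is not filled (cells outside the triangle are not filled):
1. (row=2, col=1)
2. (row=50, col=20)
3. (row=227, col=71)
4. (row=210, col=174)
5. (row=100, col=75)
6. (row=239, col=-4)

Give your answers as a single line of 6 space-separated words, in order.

(2,1): row=0b10, col=0b1, row AND col = 0b0 = 0; 0 != 1 -> empty
(50,20): row=0b110010, col=0b10100, row AND col = 0b10000 = 16; 16 != 20 -> empty
(227,71): row=0b11100011, col=0b1000111, row AND col = 0b1000011 = 67; 67 != 71 -> empty
(210,174): row=0b11010010, col=0b10101110, row AND col = 0b10000010 = 130; 130 != 174 -> empty
(100,75): row=0b1100100, col=0b1001011, row AND col = 0b1000000 = 64; 64 != 75 -> empty
(239,-4): col outside [0, 239] -> not filled

Answer: no no no no no no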